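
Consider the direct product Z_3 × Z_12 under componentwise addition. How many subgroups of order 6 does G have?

|G| = 36 and 6 | 36, so subgroups of order 6 are possible by Lagrange.
The subgroups of order 6 are: {(0,0), (0,2), (0,4), (0,6), (0,8), (0,10)}; {(0,0), (0,6), (1,0), (1,6), (2,0), (2,6)}; {(0,0), (0,6), (1,4), (1,10), (2,2), (2,8)}; {(0,0), (0,6), (1,2), (1,8), (2,4), (2,10)}.
So G has 4 subgroups of order 6.

4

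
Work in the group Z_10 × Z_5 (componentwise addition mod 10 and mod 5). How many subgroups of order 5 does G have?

|G| = 50 and 5 | 50, so subgroups of order 5 are possible by Lagrange.
The subgroups of order 5 are: {(0,0), (0,1), (0,2), (0,3), (0,4)}; {(0,0), (2,0), (4,0), (6,0), (8,0)}; {(0,0), (2,1), (4,2), (6,3), (8,4)}; {(0,0), (2,2), (4,4), (6,1), (8,3)}; … (6 in all).
So G has 6 subgroups of order 5.

6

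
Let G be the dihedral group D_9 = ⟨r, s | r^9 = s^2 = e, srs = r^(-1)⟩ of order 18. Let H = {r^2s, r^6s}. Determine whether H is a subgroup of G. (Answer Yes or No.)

The identity e ∉ H, so H is not a subgroup.

No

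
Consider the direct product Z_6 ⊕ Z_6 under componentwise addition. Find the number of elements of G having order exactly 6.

An element (a,b) has order lcm(ord(a), ord(b)); count pairs with lcm equal to 6.
Enumerating gives 24 such elements.

24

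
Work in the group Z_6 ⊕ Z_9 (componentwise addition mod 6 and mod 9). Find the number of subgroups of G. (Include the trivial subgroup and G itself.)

|G| = 54, so by Lagrange every subgroup order divides 54. Divisors: 1, 2, 3, 6, 9, 18, 27, 54.
Subgroups by order — order 1: 1; order 2: 1; order 3: 4; order 6: 4; order 9: 4; order 18: 4; order 27: 1; order 54: 1.
Total: 1 + 1 + 4 + 4 + 4 + 4 + 1 + 1 = 20.

20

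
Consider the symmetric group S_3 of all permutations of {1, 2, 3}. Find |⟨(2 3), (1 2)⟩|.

|⟨(2 3)⟩| = 2 and |⟨(1 2)⟩| = 2, so |H| is a multiple of lcm(2, 2) = 2 and divides |G| = 6.
Closing {(2 3), (1 2)} under the group operation gives all of G, so |H| = 6.

6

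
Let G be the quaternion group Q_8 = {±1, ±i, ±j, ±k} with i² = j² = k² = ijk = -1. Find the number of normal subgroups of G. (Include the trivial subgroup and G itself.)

G has 6 subgroups. Checking conjugation-invariance by order — order 1: 1/1 normal; order 2: 1/1 normal; order 4: 3/3 normal; order 8: 1/1 normal.
Total normal subgroups: 6.

6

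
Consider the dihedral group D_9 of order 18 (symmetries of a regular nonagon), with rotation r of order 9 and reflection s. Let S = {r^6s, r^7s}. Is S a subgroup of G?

The identity e ∉ S, so S is not a subgroup.

No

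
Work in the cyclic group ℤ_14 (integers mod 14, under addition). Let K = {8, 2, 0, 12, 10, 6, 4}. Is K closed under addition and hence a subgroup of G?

|K| = 7 divides |G| = 14, consistent with Lagrange.
K contains the identity, every element's inverse is in K, and K is closed under +: it is a subgroup.
In fact K = ⟨2⟩.

Yes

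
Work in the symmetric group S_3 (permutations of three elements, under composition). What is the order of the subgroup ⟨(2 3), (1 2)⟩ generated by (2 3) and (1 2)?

6

|⟨(2 3)⟩| = 2 and |⟨(1 2)⟩| = 2, so |H| is a multiple of lcm(2, 2) = 2 and divides |G| = 6.
Closing {(2 3), (1 2)} under the group operation gives all of G, so |H| = 6.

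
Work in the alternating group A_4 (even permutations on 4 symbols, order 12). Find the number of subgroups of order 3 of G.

|G| = 12 and 3 | 12, so subgroups of order 3 are possible by Lagrange.
The subgroups of order 3 are: {e, (1 2 3), (1 3 2)}; {e, (1 2 4), (1 4 2)}; {e, (1 3 4), (1 4 3)}; {e, (2 3 4), (2 4 3)}.
So G has 4 subgroups of order 3.

4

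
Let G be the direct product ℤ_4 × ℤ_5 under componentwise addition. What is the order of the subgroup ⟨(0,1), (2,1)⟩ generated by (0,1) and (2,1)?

10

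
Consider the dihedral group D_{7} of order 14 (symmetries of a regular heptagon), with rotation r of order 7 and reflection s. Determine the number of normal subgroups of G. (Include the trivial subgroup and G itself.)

G has 10 subgroups. Checking conjugation-invariance by order — order 1: 1/1 normal; order 2: 0/7 normal; order 7: 1/1 normal; order 14: 1/1 normal.
Total normal subgroups: 3.

3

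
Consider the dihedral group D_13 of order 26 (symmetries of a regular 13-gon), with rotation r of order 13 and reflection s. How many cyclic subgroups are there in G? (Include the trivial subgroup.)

15

A cyclic subgroup of order d is generated by each of its φ(d) elements of order d, so the cyclic subgroups of order d number (#elements of order d)/φ(d).
Cyclic subgroups by order — order 1: 1; order 2: 13; order 13: 1.
Total: 15.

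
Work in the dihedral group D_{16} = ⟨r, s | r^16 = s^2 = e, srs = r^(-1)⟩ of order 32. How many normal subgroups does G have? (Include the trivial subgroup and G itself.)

G has 36 subgroups. Checking conjugation-invariance by order — order 1: 1/1 normal; order 2: 1/17 normal; order 4: 1/9 normal; order 8: 1/5 normal; order 16: 3/3 normal; order 32: 1/1 normal.
Total normal subgroups: 8.

8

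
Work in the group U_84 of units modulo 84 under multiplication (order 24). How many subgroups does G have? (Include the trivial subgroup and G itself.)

|G| = 24, so by Lagrange every subgroup order divides 24. Divisors: 1, 2, 3, 4, 6, 8, 12, 24.
Subgroups by order — order 1: 1; order 2: 7; order 3: 1; order 4: 7; order 6: 7; order 8: 1; order 12: 7; order 24: 1.
Total: 1 + 7 + 1 + 7 + 7 + 1 + 7 + 1 = 32.

32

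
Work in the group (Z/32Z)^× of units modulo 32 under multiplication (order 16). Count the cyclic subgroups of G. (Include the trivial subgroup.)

8

Each element a generates a cyclic subgroup ⟨a⟩; distinct elements may generate the same one (a cyclic group of order d has φ(d) generators).
Cyclic subgroups by order — order 1: 1; order 2: 3; order 4: 2; order 8: 2.
Total: 8.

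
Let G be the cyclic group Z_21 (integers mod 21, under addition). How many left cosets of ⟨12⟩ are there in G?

|⟨12⟩| = 7 and |G| = 21.
By Lagrange, [G : H] = |G|/|H| = 21/7 = 3.

3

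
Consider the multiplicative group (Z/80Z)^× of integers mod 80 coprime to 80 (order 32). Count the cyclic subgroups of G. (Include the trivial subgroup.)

Each element a generates a cyclic subgroup ⟨a⟩; distinct elements may generate the same one (a cyclic group of order d has φ(d) generators).
Cyclic subgroups by order — order 1: 1; order 2: 7; order 4: 12.
Total: 20.

20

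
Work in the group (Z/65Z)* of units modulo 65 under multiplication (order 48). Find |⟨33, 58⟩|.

24

|⟨33⟩| = 12 and |⟨58⟩| = 12, so |H| is a multiple of lcm(12, 12) = 12 and divides |G| = 48.
Closing under the operation: H = {1, 2, 4, 7, 8, 9, 14, 16, 18, 28, 29, 32, 33, 36, 37, 47, 49, 51, 56, 57, 58, 61, 63, 64}, so |H| = 24.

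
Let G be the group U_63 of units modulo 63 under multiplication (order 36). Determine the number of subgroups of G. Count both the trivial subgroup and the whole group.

30

|G| = 36, so by Lagrange every subgroup order divides 36. Divisors: 1, 2, 3, 4, 6, 9, 12, 18, 36.
Subgroups by order — order 1: 1; order 2: 3; order 3: 4; order 4: 1; order 6: 12; order 9: 1; order 12: 4; order 18: 3; order 36: 1.
Total: 1 + 3 + 4 + 1 + 12 + 1 + 4 + 3 + 1 = 30.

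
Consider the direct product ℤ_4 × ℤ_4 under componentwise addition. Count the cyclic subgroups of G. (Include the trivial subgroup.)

10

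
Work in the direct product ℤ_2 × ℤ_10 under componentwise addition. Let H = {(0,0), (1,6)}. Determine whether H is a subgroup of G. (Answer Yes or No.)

No

(1,6) ∈ H but its inverse (1,4) ∉ H, so H is not a subgroup.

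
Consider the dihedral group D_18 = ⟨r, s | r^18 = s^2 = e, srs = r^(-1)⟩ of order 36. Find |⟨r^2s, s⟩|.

18

|⟨r^2s⟩| = 2 and |⟨s⟩| = 2, so |H| is a multiple of lcm(2, 2) = 2 and divides |G| = 36.
Closing under the operation: H = {e, r^2, r^4, r^6, r^8, r^10, r^12, r^14, r^16, s, r^2s, r^4s, r^6s, r^8s, r^10s, r^12s, r^14s, r^16s}, so |H| = 18.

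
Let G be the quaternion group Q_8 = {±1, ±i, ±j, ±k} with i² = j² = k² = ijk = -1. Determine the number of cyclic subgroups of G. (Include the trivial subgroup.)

A cyclic subgroup of order d is generated by each of its φ(d) elements of order d, so the cyclic subgroups of order d number (#elements of order d)/φ(d).
Cyclic subgroups by order — order 1: 1; order 2: 1; order 4: 3.
Total: 5.

5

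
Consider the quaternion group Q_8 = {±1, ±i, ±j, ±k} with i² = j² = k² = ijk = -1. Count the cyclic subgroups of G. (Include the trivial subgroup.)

5

A cyclic subgroup of order d is generated by each of its φ(d) elements of order d, so the cyclic subgroups of order d number (#elements of order d)/φ(d).
Cyclic subgroups by order — order 1: 1; order 2: 1; order 4: 3.
Total: 5.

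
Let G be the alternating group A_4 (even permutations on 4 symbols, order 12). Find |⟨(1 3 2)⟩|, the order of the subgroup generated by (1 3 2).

Computing powers of (1 3 2): the smallest k with ((1 3 2))^k = e is k = 3.

3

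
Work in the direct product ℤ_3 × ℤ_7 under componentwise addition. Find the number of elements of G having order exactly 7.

6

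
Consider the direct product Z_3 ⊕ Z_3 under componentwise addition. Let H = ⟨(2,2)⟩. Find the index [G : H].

3

|⟨(2,2)⟩| = 3 and |G| = 9.
By Lagrange, [G : H] = |G|/|H| = 9/3 = 3.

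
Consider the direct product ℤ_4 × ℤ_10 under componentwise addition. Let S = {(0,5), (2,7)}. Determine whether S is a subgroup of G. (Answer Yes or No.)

No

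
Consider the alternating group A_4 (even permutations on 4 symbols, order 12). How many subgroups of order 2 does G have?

3

|G| = 12 and 2 | 12, so subgroups of order 2 are possible by Lagrange.
The subgroups of order 2 are: {e, (1 2)(3 4)}; {e, (1 3)(2 4)}; {e, (1 4)(2 3)}.
So G has 3 subgroups of order 2.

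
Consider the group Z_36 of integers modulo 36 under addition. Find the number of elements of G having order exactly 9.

In a cyclic group of order 36, the number of elements of order d (for d | 36) is φ(d).
φ(9) = 6.

6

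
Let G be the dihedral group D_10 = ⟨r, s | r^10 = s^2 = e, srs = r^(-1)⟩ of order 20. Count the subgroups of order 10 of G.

|G| = 20 and 10 | 20, so subgroups of order 10 are possible by Lagrange.
The subgroups of order 10 are: {e, r, r^2, r^3, r^4, r^5, r^6, r^7, r^8, r^9}; {e, r^2, r^4, r^6, r^8, s, r^2s, r^4s, r^6s, r^8s}; {e, r^2, r^4, r^6, r^8, rs, r^3s, r^5s, r^7s, r^9s}.
So G has 3 subgroups of order 10.

3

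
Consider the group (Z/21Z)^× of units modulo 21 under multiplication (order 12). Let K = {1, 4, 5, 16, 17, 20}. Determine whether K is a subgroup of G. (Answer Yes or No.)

|K| = 6 divides |G| = 12, consistent with Lagrange.
K contains the identity, every element's inverse is in K, and K is closed under ·: it is a subgroup.
In fact K = ⟨17⟩.

Yes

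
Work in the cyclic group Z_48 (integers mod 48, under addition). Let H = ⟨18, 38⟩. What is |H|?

|⟨18⟩| = 8 and |⟨38⟩| = 24, so |H| is a multiple of lcm(8, 24) = 24 and divides |G| = 48.
Closing under the operation: H = {0, 2, 4, 6, 8, 10, 12, 14, 16, 18, 20, 22, 24, 26, 28, 30, 32, 34, 36, 38, 40, 42, 44, 46}, so |H| = 24.

24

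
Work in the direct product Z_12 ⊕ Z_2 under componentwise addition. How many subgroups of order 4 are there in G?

3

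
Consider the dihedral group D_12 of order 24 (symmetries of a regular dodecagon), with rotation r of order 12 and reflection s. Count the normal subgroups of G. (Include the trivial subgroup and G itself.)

9

G has 34 subgroups. Checking conjugation-invariance by order — order 1: 1/1 normal; order 2: 1/13 normal; order 3: 1/1 normal; order 4: 1/7 normal; order 6: 1/5 normal; order 8: 0/3 normal; order 12: 3/3 normal; order 24: 1/1 normal.
Total normal subgroups: 9.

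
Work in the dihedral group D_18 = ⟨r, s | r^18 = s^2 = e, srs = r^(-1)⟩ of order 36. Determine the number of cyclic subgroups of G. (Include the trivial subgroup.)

24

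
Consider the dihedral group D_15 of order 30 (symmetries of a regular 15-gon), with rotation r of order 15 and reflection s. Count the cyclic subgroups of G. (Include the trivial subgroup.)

Group the elements of G by the cyclic subgroup they generate; each cyclic subgroup of order d accounts for φ(d) elements.
Cyclic subgroups by order — order 1: 1; order 2: 15; order 3: 1; order 5: 1; order 15: 1.
Total: 19.

19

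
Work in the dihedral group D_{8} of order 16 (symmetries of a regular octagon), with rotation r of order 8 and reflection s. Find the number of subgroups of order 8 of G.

3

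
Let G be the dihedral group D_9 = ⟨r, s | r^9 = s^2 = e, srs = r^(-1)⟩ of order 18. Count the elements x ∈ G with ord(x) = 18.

No element of G has order 18 (even though 18 | 18).

0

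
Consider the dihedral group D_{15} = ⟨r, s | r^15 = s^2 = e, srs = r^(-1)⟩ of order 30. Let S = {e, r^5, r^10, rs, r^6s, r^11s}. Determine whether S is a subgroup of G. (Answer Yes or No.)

|S| = 6 divides |G| = 30, consistent with Lagrange.
S contains the identity, every element's inverse is in S, and S is closed under ·: it is a subgroup.

Yes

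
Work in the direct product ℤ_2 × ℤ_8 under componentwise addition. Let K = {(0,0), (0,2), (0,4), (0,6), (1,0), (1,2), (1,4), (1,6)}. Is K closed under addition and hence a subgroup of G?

|K| = 8 divides |G| = 16, consistent with Lagrange.
K contains the identity, every element's inverse is in K, and K is closed under +: it is a subgroup.

Yes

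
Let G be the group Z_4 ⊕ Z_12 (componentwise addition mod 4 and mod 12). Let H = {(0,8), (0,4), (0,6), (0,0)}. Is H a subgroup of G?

Closure fails: (0,4) + (0,6) = (0,10) ∉ H. So H is not a subgroup.

No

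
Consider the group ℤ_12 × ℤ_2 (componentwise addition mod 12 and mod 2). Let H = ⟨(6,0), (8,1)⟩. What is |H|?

12

|⟨(6,0)⟩| = 2 and |⟨(8,1)⟩| = 6, so |H| is a multiple of lcm(2, 6) = 6 and divides |G| = 24.
Closing under the operation: H = {(0,0), (0,1), (2,0), (2,1), (4,0), (4,1), (6,0), (6,1), (8,0), (8,1), (10,0), (10,1)}, so |H| = 12.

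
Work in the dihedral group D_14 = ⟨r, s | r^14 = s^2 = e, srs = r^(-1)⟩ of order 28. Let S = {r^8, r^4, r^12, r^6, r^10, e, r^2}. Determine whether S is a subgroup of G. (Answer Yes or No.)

|S| = 7 divides |G| = 28, consistent with Lagrange.
S contains the identity, every element's inverse is in S, and S is closed under ·: it is a subgroup.
In fact S = ⟨r^4⟩.

Yes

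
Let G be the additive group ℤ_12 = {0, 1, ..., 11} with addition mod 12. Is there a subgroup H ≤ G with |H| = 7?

No

7 does not divide |G| = 12, so by Lagrange no subgroup of order 7 exists.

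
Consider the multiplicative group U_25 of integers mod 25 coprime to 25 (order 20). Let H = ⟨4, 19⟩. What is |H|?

|⟨4⟩| = 10 and |⟨19⟩| = 10, so |H| is a multiple of lcm(10, 10) = 10 and divides |G| = 20.
Closing under the operation: H = {1, 4, 6, 9, 11, 14, 16, 19, 21, 24}, so |H| = 10.

10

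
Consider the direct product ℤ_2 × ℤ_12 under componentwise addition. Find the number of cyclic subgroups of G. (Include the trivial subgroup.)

12

Each element a generates a cyclic subgroup ⟨a⟩; distinct elements may generate the same one (a cyclic group of order d has φ(d) generators).
Cyclic subgroups by order — order 1: 1; order 2: 3; order 3: 1; order 4: 2; order 6: 3; order 12: 2.
Total: 12.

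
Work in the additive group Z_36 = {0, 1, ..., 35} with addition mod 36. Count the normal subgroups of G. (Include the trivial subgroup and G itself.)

9

G is abelian, so every subgroup is normal.
G has 9 subgroups in total, hence 9 normal subgroups.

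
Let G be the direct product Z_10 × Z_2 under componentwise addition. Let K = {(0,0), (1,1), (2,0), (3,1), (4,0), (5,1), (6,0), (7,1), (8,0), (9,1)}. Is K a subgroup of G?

|K| = 10 divides |G| = 20, consistent with Lagrange.
K contains the identity, every element's inverse is in K, and K is closed under +: it is a subgroup.
In fact K = ⟨(7,1)⟩.

Yes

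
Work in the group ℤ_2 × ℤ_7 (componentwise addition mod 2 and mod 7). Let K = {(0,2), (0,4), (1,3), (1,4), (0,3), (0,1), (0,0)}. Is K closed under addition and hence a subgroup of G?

No

(0,1) ∈ K but its inverse (0,6) ∉ K, so K is not a subgroup.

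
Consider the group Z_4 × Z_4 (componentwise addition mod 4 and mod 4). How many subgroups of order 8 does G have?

|G| = 16 and 8 | 16, so subgroups of order 8 are possible by Lagrange.
The subgroups of order 8 are: {(0,0), (0,1), (0,2), (0,3), (2,0), (2,1), (2,2), (2,3)}; {(0,0), (0,2), (1,0), (1,2), (2,0), (2,2), (3,0), (3,2)}; {(0,0), (0,2), (1,1), (1,3), (2,0), (2,2), (3,1), (3,3)}.
So G has 3 subgroups of order 8.

3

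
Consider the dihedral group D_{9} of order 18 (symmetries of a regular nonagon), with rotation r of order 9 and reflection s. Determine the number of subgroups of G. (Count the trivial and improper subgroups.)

16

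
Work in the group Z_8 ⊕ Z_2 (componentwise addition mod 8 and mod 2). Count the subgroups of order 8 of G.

3

|G| = 16 and 8 | 16, so subgroups of order 8 are possible by Lagrange.
The subgroups of order 8 are: {(0,0), (0,1), (2,0), (2,1), (4,0), (4,1), (6,0), (6,1)}; {(0,0), (1,0), (2,0), (3,0), (4,0), (5,0), (6,0), (7,0)}; {(0,0), (1,1), (2,0), (3,1), (4,0), (5,1), (6,0), (7,1)}.
So G has 3 subgroups of order 8.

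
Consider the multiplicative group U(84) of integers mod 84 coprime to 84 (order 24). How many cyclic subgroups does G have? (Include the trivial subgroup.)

16

Group the elements of G by the cyclic subgroup they generate; each cyclic subgroup of order d accounts for φ(d) elements.
Cyclic subgroups by order — order 1: 1; order 2: 7; order 3: 1; order 6: 7.
Total: 16.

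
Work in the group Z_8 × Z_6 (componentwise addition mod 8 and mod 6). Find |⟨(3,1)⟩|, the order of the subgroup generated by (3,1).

The order of (3,1) in Z_8 × Z_6 is lcm(ord(3) in Z_8, ord(1) in Z_6).
ord(3) = 8 and ord(1) = 6, so |⟨(3,1)⟩| = lcm(8, 6) = 24.

24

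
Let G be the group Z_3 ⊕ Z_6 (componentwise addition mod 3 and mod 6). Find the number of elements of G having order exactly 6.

8

An element (a,b) has order lcm(ord(a), ord(b)); count pairs with lcm equal to 6.
Enumerating gives 8 such elements.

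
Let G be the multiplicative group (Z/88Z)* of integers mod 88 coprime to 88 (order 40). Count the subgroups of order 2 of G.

7

|G| = 40 and 2 | 40, so subgroups of order 2 are possible by Lagrange.
The subgroups of order 2 are: {1, 21}; {1, 23}; {1, 43}; {1, 45}; … (7 in all).
So G has 7 subgroups of order 2.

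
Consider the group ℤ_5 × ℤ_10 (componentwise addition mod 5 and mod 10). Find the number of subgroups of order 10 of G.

6

|G| = 50 and 10 | 50, so subgroups of order 10 are possible by Lagrange.
The subgroups of order 10 are: {(0,0), (0,1), (0,2), (0,3), (0,4), (0,5), (0,6), (0,7), (0,8), (0,9)}; {(0,0), (0,5), (1,0), (1,5), (2,0), (2,5), (3,0), (3,5), (4,0), (4,5)}; {(0,0), (0,5), (1,1), (1,6), (2,2), (2,7), (3,3), (3,8), (4,4), (4,9)}; {(0,0), (0,5), (1,2), (1,7), (2,4), (2,9), (3,1), (3,6), (4,3), (4,8)}; … (6 in all).
So G has 6 subgroups of order 10.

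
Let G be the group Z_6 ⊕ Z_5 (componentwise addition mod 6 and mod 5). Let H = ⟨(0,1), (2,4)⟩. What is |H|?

15

|⟨(0,1)⟩| = 5 and |⟨(2,4)⟩| = 15, so |H| is a multiple of lcm(5, 15) = 15 and divides |G| = 30.
Closing under the operation: H = {(0,0), (0,1), (0,2), (0,3), (0,4), (2,0), (2,1), (2,2), (2,3), (2,4), (4,0), (4,1), (4,2), (4,3), (4,4)}, so |H| = 15.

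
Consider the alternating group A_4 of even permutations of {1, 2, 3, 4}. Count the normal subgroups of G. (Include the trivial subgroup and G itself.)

G has 10 subgroups. Checking conjugation-invariance by order — order 1: 1/1 normal; order 2: 0/3 normal; order 3: 0/4 normal; order 4: 1/1 normal; order 12: 1/1 normal.
Total normal subgroups: 3.

3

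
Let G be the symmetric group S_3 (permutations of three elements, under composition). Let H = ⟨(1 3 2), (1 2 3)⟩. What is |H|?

|⟨(1 3 2)⟩| = 3 and |⟨(1 2 3)⟩| = 3, so |H| is a multiple of lcm(3, 3) = 3 and divides |G| = 6.
Closing under the operation: H = {e, (1 2 3), (1 3 2)}, so |H| = 3.

3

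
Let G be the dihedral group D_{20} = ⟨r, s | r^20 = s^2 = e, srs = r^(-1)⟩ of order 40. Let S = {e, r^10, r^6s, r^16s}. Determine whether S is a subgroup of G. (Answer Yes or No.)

|S| = 4 divides |G| = 40, consistent with Lagrange.
S contains the identity, every element's inverse is in S, and S is closed under ·: it is a subgroup.

Yes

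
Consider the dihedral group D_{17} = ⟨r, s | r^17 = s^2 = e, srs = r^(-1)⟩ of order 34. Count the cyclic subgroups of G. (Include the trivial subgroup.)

Group the elements of G by the cyclic subgroup they generate; each cyclic subgroup of order d accounts for φ(d) elements.
Cyclic subgroups by order — order 1: 1; order 2: 17; order 17: 1.
Total: 19.

19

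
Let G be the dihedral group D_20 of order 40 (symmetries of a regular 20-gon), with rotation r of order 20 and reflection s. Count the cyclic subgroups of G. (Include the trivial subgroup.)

26

A cyclic subgroup of order d is generated by each of its φ(d) elements of order d, so the cyclic subgroups of order d number (#elements of order d)/φ(d).
Cyclic subgroups by order — order 1: 1; order 2: 21; order 4: 1; order 5: 1; order 10: 1; order 20: 1.
Total: 26.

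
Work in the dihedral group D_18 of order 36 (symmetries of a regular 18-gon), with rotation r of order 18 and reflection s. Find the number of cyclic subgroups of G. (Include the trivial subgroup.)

24

Each element a generates a cyclic subgroup ⟨a⟩; distinct elements may generate the same one (a cyclic group of order d has φ(d) generators).
Cyclic subgroups by order — order 1: 1; order 2: 19; order 3: 1; order 6: 1; order 9: 1; order 18: 1.
Total: 24.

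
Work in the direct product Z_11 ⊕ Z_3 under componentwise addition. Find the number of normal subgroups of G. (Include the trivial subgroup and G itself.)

4

G is abelian, so every subgroup is normal.
G has 4 subgroups in total, hence 4 normal subgroups.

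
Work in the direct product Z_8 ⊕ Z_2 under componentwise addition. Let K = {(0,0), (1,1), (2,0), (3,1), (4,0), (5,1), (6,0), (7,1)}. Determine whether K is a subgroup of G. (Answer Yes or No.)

|K| = 8 divides |G| = 16, consistent with Lagrange.
K contains the identity, every element's inverse is in K, and K is closed under +: it is a subgroup.
In fact K = ⟨(7,1)⟩.

Yes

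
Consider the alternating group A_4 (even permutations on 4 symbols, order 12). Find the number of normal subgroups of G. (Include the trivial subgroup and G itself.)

3

G has 10 subgroups. Checking conjugation-invariance by order — order 1: 1/1 normal; order 2: 0/3 normal; order 3: 0/4 normal; order 4: 1/1 normal; order 12: 1/1 normal.
Total normal subgroups: 3.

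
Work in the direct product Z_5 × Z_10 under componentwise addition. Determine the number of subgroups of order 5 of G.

6

|G| = 50 and 5 | 50, so subgroups of order 5 are possible by Lagrange.
The subgroups of order 5 are: {(0,0), (0,2), (0,4), (0,6), (0,8)}; {(0,0), (1,0), (2,0), (3,0), (4,0)}; {(0,0), (1,2), (2,4), (3,6), (4,8)}; {(0,0), (1,4), (2,8), (3,2), (4,6)}; … (6 in all).
So G has 6 subgroups of order 5.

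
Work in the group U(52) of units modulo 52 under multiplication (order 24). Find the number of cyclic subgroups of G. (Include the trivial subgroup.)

12

Group the elements of G by the cyclic subgroup they generate; each cyclic subgroup of order d accounts for φ(d) elements.
Cyclic subgroups by order — order 1: 1; order 2: 3; order 3: 1; order 4: 2; order 6: 3; order 12: 2.
Total: 12.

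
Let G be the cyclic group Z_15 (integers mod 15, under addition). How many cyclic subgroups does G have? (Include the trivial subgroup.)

4

A cyclic subgroup of order d is generated by each of its φ(d) elements of order d, so the cyclic subgroups of order d number (#elements of order d)/φ(d).
Cyclic subgroups by order — order 1: 1; order 3: 1; order 5: 1; order 15: 1.
Total: 4.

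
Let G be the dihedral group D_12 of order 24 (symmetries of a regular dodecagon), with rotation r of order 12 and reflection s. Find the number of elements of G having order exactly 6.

The elements of order 6 are: r^2, r^10.
That's 2.

2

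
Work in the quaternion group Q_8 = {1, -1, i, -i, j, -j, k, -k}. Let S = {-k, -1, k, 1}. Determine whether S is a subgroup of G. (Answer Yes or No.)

Yes

|S| = 4 divides |G| = 8, consistent with Lagrange.
S contains the identity, every element's inverse is in S, and S is closed under ·: it is a subgroup.
In fact S = ⟨-k⟩.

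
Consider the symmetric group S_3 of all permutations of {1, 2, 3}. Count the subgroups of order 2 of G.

|G| = 6 and 2 | 6, so subgroups of order 2 are possible by Lagrange.
The subgroups of order 2 are: {e, (1 2)}; {e, (1 3)}; {e, (2 3)}.
So G has 3 subgroups of order 2.

3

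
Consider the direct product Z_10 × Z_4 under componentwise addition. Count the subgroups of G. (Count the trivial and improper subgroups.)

16

|G| = 40, so by Lagrange every subgroup order divides 40. Divisors: 1, 2, 4, 5, 8, 10, 20, 40.
Subgroups by order — order 1: 1; order 2: 3; order 4: 3; order 5: 1; order 8: 1; order 10: 3; order 20: 3; order 40: 1.
Total: 1 + 3 + 3 + 1 + 1 + 3 + 3 + 1 = 16.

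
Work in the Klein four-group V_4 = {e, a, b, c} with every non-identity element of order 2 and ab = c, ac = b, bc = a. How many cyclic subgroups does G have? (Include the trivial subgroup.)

4

Each element a generates a cyclic subgroup ⟨a⟩; distinct elements may generate the same one (a cyclic group of order d has φ(d) generators).
Cyclic subgroups by order — order 1: 1; order 2: 3.
Total: 4.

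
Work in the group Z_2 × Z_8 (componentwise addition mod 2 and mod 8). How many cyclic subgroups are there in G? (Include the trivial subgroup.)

8

Group the elements of G by the cyclic subgroup they generate; each cyclic subgroup of order d accounts for φ(d) elements.
Cyclic subgroups by order — order 1: 1; order 2: 3; order 4: 2; order 8: 2.
Total: 8.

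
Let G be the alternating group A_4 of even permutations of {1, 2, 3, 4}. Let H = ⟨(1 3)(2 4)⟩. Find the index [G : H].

6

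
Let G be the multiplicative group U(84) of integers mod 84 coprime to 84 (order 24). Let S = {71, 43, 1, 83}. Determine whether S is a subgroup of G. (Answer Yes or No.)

No

Closure fails: 71 · 43 = 29 ∉ S. So S is not a subgroup.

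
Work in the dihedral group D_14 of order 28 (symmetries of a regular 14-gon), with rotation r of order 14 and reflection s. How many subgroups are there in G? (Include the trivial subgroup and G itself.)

|G| = 28, so by Lagrange every subgroup order divides 28. Divisors: 1, 2, 4, 7, 14, 28.
Subgroups by order — order 1: 1; order 2: 15; order 4: 7; order 7: 1; order 14: 3; order 28: 1.
Total: 1 + 15 + 7 + 1 + 3 + 1 = 28.

28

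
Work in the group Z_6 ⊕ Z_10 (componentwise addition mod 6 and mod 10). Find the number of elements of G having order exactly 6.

6

An element (a,b) has order lcm(ord(a), ord(b)); count pairs with lcm equal to 6.
Enumerating gives 6 such elements.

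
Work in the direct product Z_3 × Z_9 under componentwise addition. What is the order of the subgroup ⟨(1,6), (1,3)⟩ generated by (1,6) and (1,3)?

9

|⟨(1,6)⟩| = 3 and |⟨(1,3)⟩| = 3, so |H| is a multiple of lcm(3, 3) = 3 and divides |G| = 27.
Closing under the operation: H = {(0,0), (0,3), (0,6), (1,0), (1,3), (1,6), (2,0), (2,3), (2,6)}, so |H| = 9.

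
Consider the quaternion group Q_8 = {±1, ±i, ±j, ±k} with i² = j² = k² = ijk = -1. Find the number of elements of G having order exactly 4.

6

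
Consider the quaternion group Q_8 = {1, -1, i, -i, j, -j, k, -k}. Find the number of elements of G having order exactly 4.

6

The elements of order 4 are: i, -i, j, -j, k, -k.
That's 6.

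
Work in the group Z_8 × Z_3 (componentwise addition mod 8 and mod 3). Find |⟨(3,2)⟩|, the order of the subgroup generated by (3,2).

24

The order of (3,2) in Z_8 × Z_3 is lcm(ord(3) in Z_8, ord(2) in Z_3).
ord(3) = 8 and ord(2) = 3, so |⟨(3,2)⟩| = lcm(8, 3) = 24.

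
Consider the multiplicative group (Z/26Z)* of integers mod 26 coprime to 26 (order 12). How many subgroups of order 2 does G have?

1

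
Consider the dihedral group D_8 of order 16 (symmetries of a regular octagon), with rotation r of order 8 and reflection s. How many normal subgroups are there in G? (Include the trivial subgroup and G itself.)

7

G has 19 subgroups. Checking conjugation-invariance by order — order 1: 1/1 normal; order 2: 1/9 normal; order 4: 1/5 normal; order 8: 3/3 normal; order 16: 1/1 normal.
Total normal subgroups: 7.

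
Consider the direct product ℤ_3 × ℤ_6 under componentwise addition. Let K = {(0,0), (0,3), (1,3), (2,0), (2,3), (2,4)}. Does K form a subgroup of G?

No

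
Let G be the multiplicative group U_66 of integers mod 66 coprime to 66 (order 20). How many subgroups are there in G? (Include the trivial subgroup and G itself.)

10

|G| = 20, so by Lagrange every subgroup order divides 20. Divisors: 1, 2, 4, 5, 10, 20.
Subgroups by order — order 1: 1; order 2: 3; order 4: 1; order 5: 1; order 10: 3; order 20: 1.
Total: 1 + 3 + 1 + 1 + 3 + 1 = 10.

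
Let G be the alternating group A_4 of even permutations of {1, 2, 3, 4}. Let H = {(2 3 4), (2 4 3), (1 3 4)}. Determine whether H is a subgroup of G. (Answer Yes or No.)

No

The identity e ∉ H, so H is not a subgroup.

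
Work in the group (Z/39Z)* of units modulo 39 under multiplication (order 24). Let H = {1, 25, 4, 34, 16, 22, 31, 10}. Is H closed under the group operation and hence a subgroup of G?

No

Closure fails: 34 · 4 = 19 ∉ H. So H is not a subgroup.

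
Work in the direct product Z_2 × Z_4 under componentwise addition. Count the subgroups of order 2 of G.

|G| = 8 and 2 | 8, so subgroups of order 2 are possible by Lagrange.
The subgroups of order 2 are: {(0,0), (0,2)}; {(0,0), (1,0)}; {(0,0), (1,2)}.
So G has 3 subgroups of order 2.

3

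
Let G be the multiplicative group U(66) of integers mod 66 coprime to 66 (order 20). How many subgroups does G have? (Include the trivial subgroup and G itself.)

10

|G| = 20, so by Lagrange every subgroup order divides 20. Divisors: 1, 2, 4, 5, 10, 20.
Subgroups by order — order 1: 1; order 2: 3; order 4: 1; order 5: 1; order 10: 3; order 20: 1.
Total: 1 + 3 + 1 + 1 + 3 + 1 = 10.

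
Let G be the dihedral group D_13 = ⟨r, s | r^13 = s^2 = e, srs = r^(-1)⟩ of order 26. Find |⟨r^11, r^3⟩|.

13

|⟨r^11⟩| = 13 and |⟨r^3⟩| = 13, so |H| is a multiple of lcm(13, 13) = 13 and divides |G| = 26.
Closing under the operation: H = {e, r, r^2, r^3, r^4, r^5, r^6, r^7, r^8, r^9, r^10, r^11, r^12}, so |H| = 13.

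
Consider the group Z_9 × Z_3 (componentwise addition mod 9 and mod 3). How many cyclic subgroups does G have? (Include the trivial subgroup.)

8

Each element a generates a cyclic subgroup ⟨a⟩; distinct elements may generate the same one (a cyclic group of order d has φ(d) generators).
Cyclic subgroups by order — order 1: 1; order 3: 4; order 9: 3.
Total: 8.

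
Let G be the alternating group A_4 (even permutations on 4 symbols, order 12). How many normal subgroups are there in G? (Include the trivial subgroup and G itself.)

G has 10 subgroups. Checking conjugation-invariance by order — order 1: 1/1 normal; order 2: 0/3 normal; order 3: 0/4 normal; order 4: 1/1 normal; order 12: 1/1 normal.
Total normal subgroups: 3.

3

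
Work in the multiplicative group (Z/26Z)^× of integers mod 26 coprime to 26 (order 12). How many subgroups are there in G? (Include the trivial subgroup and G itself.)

6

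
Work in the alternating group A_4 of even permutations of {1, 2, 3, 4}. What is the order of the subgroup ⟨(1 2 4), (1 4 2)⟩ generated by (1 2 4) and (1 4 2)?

3

|⟨(1 2 4)⟩| = 3 and |⟨(1 4 2)⟩| = 3, so |H| is a multiple of lcm(3, 3) = 3 and divides |G| = 12.
Closing under the operation: H = {e, (1 2 4), (1 4 2)}, so |H| = 3.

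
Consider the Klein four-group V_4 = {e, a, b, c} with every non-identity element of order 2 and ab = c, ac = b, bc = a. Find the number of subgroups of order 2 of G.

3

|G| = 4 and 2 | 4, so subgroups of order 2 are possible by Lagrange.
The subgroups of order 2 are: {e, a}; {e, b}; {e, c}.
So G has 3 subgroups of order 2.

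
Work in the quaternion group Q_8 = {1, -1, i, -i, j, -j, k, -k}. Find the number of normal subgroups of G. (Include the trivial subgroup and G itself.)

G has 6 subgroups. Checking conjugation-invariance by order — order 1: 1/1 normal; order 2: 1/1 normal; order 4: 3/3 normal; order 8: 1/1 normal.
Total normal subgroups: 6.

6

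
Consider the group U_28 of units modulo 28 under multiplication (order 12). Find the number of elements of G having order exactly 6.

6

The elements of order 6 are: 3, 5, 11, 17, 19, 23.
That's 6.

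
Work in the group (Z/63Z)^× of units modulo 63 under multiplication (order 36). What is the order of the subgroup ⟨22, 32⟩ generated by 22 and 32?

|⟨22⟩| = 3 and |⟨32⟩| = 6, so |H| is a multiple of lcm(3, 6) = 6 and divides |G| = 36.
Closing under the operation: H = {1, 2, 4, 8, 11, 16, 22, 23, 25, 29, 32, 37, 43, 44, 46, 50, 53, 58}, so |H| = 18.

18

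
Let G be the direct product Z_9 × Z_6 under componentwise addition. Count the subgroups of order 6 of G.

4

|G| = 54 and 6 | 54, so subgroups of order 6 are possible by Lagrange.
The subgroups of order 6 are: {(0,0), (0,1), (0,2), (0,3), (0,4), (0,5)}; {(0,0), (0,3), (3,0), (3,3), (6,0), (6,3)}; {(0,0), (0,3), (3,1), (3,4), (6,2), (6,5)}; {(0,0), (0,3), (3,2), (3,5), (6,1), (6,4)}.
So G has 4 subgroups of order 6.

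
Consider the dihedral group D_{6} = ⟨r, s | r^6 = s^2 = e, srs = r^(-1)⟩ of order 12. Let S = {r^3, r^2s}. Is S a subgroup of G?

The identity e ∉ S, so S is not a subgroup.

No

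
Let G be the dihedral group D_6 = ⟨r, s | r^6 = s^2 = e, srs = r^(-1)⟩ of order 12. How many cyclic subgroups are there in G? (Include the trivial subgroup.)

10

Group the elements of G by the cyclic subgroup they generate; each cyclic subgroup of order d accounts for φ(d) elements.
Cyclic subgroups by order — order 1: 1; order 2: 7; order 3: 1; order 6: 1.
Total: 10.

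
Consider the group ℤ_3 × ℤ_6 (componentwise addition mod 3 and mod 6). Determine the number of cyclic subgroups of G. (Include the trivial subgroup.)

10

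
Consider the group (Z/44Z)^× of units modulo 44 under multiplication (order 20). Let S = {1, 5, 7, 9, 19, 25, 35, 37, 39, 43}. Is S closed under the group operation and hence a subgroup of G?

|S| = 10 divides |G| = 20, consistent with Lagrange.
S contains the identity, every element's inverse is in S, and S is closed under ·: it is a subgroup.
In fact S = ⟨35⟩.

Yes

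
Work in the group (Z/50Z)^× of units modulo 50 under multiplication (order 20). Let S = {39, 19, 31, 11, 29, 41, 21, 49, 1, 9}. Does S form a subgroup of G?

Yes

|S| = 10 divides |G| = 20, consistent with Lagrange.
S contains the identity, every element's inverse is in S, and S is closed under ·: it is a subgroup.
In fact S = ⟨39⟩.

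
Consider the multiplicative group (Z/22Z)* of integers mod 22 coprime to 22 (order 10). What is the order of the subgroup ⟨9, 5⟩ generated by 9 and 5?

5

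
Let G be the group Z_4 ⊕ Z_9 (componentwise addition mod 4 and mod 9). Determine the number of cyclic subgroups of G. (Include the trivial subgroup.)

A cyclic subgroup of order d is generated by each of its φ(d) elements of order d, so the cyclic subgroups of order d number (#elements of order d)/φ(d).
Cyclic subgroups by order — order 1: 1; order 2: 1; order 3: 1; order 4: 1; order 6: 1; order 9: 1; order 12: 1; order 18: 1; order 36: 1.
Total: 9.

9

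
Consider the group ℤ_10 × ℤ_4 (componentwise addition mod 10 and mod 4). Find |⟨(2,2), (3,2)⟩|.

20

|⟨(2,2)⟩| = 10 and |⟨(3,2)⟩| = 10, so |H| is a multiple of lcm(10, 10) = 10 and divides |G| = 40.
Closing under the operation: H = {(0,0), (0,2), (1,0), (1,2), (2,0), (2,2), (3,0), (3,2), (4,0), (4,2), (5,0), (5,2), (6,0), (6,2), (7,0), (7,2), (8,0), (8,2), (9,0), (9,2)}, so |H| = 20.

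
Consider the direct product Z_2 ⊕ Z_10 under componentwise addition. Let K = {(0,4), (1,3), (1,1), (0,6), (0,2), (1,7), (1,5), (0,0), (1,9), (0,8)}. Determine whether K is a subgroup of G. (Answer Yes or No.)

Yes

|K| = 10 divides |G| = 20, consistent with Lagrange.
K contains the identity, every element's inverse is in K, and K is closed under +: it is a subgroup.
In fact K = ⟨(1,1)⟩.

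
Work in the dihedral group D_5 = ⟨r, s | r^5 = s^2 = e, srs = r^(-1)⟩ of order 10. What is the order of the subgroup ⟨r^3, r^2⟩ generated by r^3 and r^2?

|⟨r^3⟩| = 5 and |⟨r^2⟩| = 5, so |H| is a multiple of lcm(5, 5) = 5 and divides |G| = 10.
Closing under the operation: H = {e, r, r^2, r^3, r^4}, so |H| = 5.

5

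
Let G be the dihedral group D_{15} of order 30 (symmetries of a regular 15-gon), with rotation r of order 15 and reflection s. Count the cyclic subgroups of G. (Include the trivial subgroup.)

Each element a generates a cyclic subgroup ⟨a⟩; distinct elements may generate the same one (a cyclic group of order d has φ(d) generators).
Cyclic subgroups by order — order 1: 1; order 2: 15; order 3: 1; order 5: 1; order 15: 1.
Total: 19.

19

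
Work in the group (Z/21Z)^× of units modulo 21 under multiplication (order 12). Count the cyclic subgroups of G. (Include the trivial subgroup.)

8

Group the elements of G by the cyclic subgroup they generate; each cyclic subgroup of order d accounts for φ(d) elements.
Cyclic subgroups by order — order 1: 1; order 2: 3; order 3: 1; order 6: 3.
Total: 8.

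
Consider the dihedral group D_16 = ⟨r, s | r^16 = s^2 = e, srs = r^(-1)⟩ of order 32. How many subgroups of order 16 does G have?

|G| = 32 and 16 | 32, so subgroups of order 16 are possible by Lagrange.
The subgroups of order 16 are: {e, r, r^2, r^3, r^4, r^5, r^6, r^7, r^8, r^9, r^10, r^11, r^12, r^13, r^14, r^15}; {e, r^2, r^4, r^6, r^8, r^10, r^12, r^14, s, r^2s, r^4s, r^6s, r^8s, r^10s, r^12s, r^14s}; {e, r^2, r^4, r^6, r^8, r^10, r^12, r^14, rs, r^3s, r^5s, r^7s, r^9s, r^11s, r^13s, r^15s}.
So G has 3 subgroups of order 16.

3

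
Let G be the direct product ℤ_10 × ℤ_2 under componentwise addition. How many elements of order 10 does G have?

An element (a,b) has order lcm(ord(a), ord(b)); count pairs with lcm equal to 10.
Enumerating gives 12 such elements.

12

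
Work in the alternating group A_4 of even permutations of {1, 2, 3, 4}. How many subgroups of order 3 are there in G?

4

|G| = 12 and 3 | 12, so subgroups of order 3 are possible by Lagrange.
The subgroups of order 3 are: {e, (1 2 3), (1 3 2)}; {e, (1 2 4), (1 4 2)}; {e, (1 3 4), (1 4 3)}; {e, (2 3 4), (2 4 3)}.
So G has 4 subgroups of order 3.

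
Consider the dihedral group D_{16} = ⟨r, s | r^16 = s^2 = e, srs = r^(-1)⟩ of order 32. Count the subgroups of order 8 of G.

5

|G| = 32 and 8 | 32, so subgroups of order 8 are possible by Lagrange.
The subgroups of order 8 are: {e, r^2, r^4, r^6, r^8, r^10, r^12, r^14}; {e, r^4, r^8, r^12, r^2s, r^6s, r^10s, r^14s}; {e, r^4, r^8, r^12, r^3s, r^7s, r^11s, r^15s}; {e, r^4, r^8, r^12, s, r^4s, r^8s, r^12s}; … (5 in all).
So G has 5 subgroups of order 8.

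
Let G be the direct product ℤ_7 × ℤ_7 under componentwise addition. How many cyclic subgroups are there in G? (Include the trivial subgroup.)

9

Each element a generates a cyclic subgroup ⟨a⟩; distinct elements may generate the same one (a cyclic group of order d has φ(d) generators).
Cyclic subgroups by order — order 1: 1; order 7: 8.
Total: 9.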